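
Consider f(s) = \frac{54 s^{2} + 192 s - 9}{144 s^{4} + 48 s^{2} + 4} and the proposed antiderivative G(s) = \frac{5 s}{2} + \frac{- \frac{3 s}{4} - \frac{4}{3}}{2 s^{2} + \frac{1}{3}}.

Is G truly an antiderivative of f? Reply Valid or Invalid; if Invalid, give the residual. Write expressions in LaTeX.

d/ds[G] = \frac{360 s^{4} + 174 s^{2} + 192 s + 1}{144 s^{4} + 48 s^{2} + 4}
d/ds[G] - f(s) = \frac{5}{2} != 0.

Invalid: d/ds[G] - f = \frac{5}{2}, which is not 0.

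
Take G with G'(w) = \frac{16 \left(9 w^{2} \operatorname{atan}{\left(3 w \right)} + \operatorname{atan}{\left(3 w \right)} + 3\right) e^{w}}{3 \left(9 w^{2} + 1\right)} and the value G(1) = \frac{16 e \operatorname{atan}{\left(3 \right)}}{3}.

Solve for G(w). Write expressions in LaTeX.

G(w) = \frac{16 e^{w} \operatorname{atan}{\left(3 w \right)}}{3}

G'(w) has the shape u'v + uv' for u = \frac{16 \operatorname{atan}{\left(3 w \right)}}{3} and v = e^{w} — it is the derivative of the product u*v.
A general antiderivative is \frac{16 e^{w} \operatorname{atan}{\left(3 w \right)}}{3} + C.
The condition gives C = \frac{16 e \operatorname{atan}{\left(3 \right)}}{3} - (\frac{16 e \operatorname{atan}{\left(3 \right)}}{3}) = 0.
So G(w) = \frac{16 e^{w} \operatorname{atan}{\left(3 w \right)}}{3}.
Check: d/dw[\frac{16 e^{w} \operatorname{atan}{\left(3 w \right)}}{3}] = \frac{144 w^{2} e^{w} \operatorname{atan}{\left(3 w \right)} + 16 e^{w} \operatorname{atan}{\left(3 w \right)} + 48 e^{w}}{27 w^{2} + 3}, which equals G'(w).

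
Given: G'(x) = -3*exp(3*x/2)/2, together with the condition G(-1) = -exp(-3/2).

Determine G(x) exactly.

G(x) = -exp(3*x/2)

Whatever form G(x) takes, its d/dx must return the stated G'(x).
A general antiderivative is -exp(3*x/2) + C.
The condition gives C = -exp(-3/2) - (-exp(-3/2)) = 0.
So G(x) = -exp(3*x/2).
Check: d/dx[-exp(3*x/2)] = -3*exp(3*x/2)/2 = G'(x).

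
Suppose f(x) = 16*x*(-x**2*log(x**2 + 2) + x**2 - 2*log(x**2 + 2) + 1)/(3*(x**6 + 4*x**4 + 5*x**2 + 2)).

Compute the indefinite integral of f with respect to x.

F(x) = 8*log(x**2 + 2)/(3*(x**2 + 1)) + C

Recognize the product-rule pattern: f = u'v + uv' with u = 8/(3*(x**2 + 1)), v = log(x**2 + 2), so integration by parts undoes it.
Check: d/dx[8*log(x**2 + 2)/(3*(x**2 + 1))] = (-16*x**3*log(x**2 + 2) + 16*x**3 - 32*x*log(x**2 + 2) + 16*x)/(3*x**6 + 12*x**4 + 15*x**2 + 6), which equals f(x).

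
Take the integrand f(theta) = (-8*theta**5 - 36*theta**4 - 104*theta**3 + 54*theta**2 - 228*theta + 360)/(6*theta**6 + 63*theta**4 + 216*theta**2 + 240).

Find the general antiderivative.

F(theta) = -2*(theta**2*log(theta**2 + 5/2) - 9*theta + 4*log(theta**2 + 5/2) - 5)/(3*(theta**2 + 4)) + C

Whatever form F(theta) takes, F'(theta) = f(theta) is non-negotiable.
Check: d/dtheta[-2*(theta**2*log(theta**2 + 5/2) - 9*theta + 4*log(theta**2 + 5/2) - 5)/(3*(theta**2 + 4))] = (-8*theta**5 - 36*theta**4 - 104*theta**3 + 54*theta**2 - 228*theta + 360)/(6*theta**6 + 63*theta**4 + 216*theta**2 + 240) = f(theta).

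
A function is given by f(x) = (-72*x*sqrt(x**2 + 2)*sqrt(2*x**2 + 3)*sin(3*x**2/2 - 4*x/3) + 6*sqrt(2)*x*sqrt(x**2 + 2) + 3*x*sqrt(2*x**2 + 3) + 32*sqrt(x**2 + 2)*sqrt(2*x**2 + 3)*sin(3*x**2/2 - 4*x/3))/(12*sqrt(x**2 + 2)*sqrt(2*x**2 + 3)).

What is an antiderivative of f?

An antiderivative is F(x) = (sqrt(x**2 + 2) + sqrt(2)*sqrt(2*x**2 + 3) + 8*cos(3*x**2/2 - 4*x/3))/4.

An antiderivative F(x) passes only if d/dx[F] lands on f(x) exactly.
Check: d/dx[(sqrt(x**2 + 2) + sqrt(2)*sqrt(2*x**2 + 3) + 8*cos(3*x**2/2 - 4*x/3))/4] = (-72*x*sqrt(x**2 + 2)*sqrt(2*x**2 + 3)*sin(3*x**2/2 - 4*x/3) + 6*sqrt(2)*x*sqrt(x**2 + 2) + 3*x*sqrt(2*x**2 + 3) + 32*sqrt(x**2 + 2)*sqrt(2*x**2 + 3)*sin(3*x**2/2 - 4*x/3))/(12*sqrt(x**2 + 2)*sqrt(2*x**2 + 3)) = f(x).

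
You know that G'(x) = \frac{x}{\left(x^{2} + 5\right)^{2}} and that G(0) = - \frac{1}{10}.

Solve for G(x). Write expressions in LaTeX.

G(x) = - \frac{1}{2 \left(x^{2} + 5\right)}

G'(x) matches the chain-rule pattern g'(h)*h' with inner function h(x) = 2 x^{2} + 10; substituting u = h(x) collapses the integral.
A general antiderivative is - \frac{1}{2 x^{2} + 10} + C.
The condition gives C = - \frac{1}{10} - (- \frac{1}{10}) = 0.
So G(x) = - \frac{1}{2 \left(x^{2} + 5\right)}.
Check: d/dx[- \frac{1}{2 \left(x^{2} + 5\right)}] = \frac{x}{x^{4} + 10 x^{2} + 25}, which equals G'(x).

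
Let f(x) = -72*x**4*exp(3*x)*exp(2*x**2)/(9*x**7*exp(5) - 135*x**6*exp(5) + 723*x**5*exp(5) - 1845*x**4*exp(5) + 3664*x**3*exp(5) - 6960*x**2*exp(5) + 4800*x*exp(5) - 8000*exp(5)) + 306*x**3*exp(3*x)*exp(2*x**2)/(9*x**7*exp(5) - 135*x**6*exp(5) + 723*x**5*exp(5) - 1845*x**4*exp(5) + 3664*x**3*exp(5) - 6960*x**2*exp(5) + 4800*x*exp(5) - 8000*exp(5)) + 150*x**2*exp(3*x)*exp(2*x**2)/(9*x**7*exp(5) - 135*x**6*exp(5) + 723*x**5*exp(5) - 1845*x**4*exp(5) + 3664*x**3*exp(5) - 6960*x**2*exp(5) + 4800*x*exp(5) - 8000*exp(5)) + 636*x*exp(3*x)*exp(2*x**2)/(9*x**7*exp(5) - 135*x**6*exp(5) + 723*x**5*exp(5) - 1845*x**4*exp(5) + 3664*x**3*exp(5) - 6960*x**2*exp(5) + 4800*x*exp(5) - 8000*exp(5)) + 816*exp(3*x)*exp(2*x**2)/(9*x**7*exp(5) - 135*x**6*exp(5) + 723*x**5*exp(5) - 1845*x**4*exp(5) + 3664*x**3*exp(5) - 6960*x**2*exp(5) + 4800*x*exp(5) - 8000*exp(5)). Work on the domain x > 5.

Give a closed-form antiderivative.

An antiderivative is F(x) = -6*exp(2*x**2 + 3*x - 5)/((x - 5)**2*(3*x**2 + 8)).

Integrate term by term and add the pieces.
Check: d/dx[-6*exp(2*x**2 + 3*x - 5)/((x - 5)**2*(3*x**2 + 8))] = (-72*x**4*exp(-5)*exp(3*x)*exp(2*x**2) + 306*x**3*exp(-5)*exp(3*x)*exp(2*x**2) + 150*x**2*exp(-5)*exp(3*x)*exp(2*x**2) + 636*x*exp(-5)*exp(3*x)*exp(2*x**2) + 816*exp(-5)*exp(3*x)*exp(2*x**2))/(9*x**7 - 135*x**6 + 723*x**5 - 1845*x**4 + 3664*x**3 - 6960*x**2 + 4800*x - 8000), which equals f(x).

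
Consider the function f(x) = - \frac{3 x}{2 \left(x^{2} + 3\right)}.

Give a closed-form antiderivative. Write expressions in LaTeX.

f matches the chain-rule pattern g'(h)*h' with inner function h(x) = x^{2} + 3; substituting u = h(x) collapses the integral.
Check: d/dx[- \frac{3 \log{\left(x^{2} + 3 \right)}}{4}] = - \frac{3 x}{2 x^{2} + 6}, which equals f(x).

An antiderivative is F(x) = - \frac{3 \log{\left(x^{2} + 3 \right)}}{4}.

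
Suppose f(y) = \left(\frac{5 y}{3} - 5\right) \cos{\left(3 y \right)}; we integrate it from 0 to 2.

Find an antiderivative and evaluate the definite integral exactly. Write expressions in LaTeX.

Recover f(y) by differentiating a candidate F(y); any mismatch rules it out.
F(y) = \frac{5 \left(3 y \sin{\left(3 y \right)} - 9 \sin{\left(3 y \right)} + \cos{\left(3 y \right)}\right)}{27} is an antiderivative of f.
Check: d/dy[\frac{5 \left(3 y \sin{\left(3 y \right)} - 9 \sin{\left(3 y \right)} + \cos{\left(3 y \right)}\right)}{27}] = \frac{5 y \cos{\left(3 y \right)}}{3} - 5 \cos{\left(3 y \right)}, which equals f(y).
F(2) = - \frac{5 \sin{\left(6 \right)}}{9} + \frac{5 \cos{\left(6 \right)}}{27}; F(0) = \frac{5}{27}.
Integral = F(2) - F(0) = - \frac{5}{27} - \frac{5 \sin{\left(6 \right)}}{9} + \frac{5 \cos{\left(6 \right)}}{27}.

Antiderivative: F(y) = \frac{5 \left(3 y \sin{\left(3 y \right)} - 9 \sin{\left(3 y \right)} + \cos{\left(3 y \right)}\right)}{27}; value = - \frac{5}{27} - \frac{5 \sin{\left(6 \right)}}{9} + \frac{5 \cos{\left(6 \right)}}{27}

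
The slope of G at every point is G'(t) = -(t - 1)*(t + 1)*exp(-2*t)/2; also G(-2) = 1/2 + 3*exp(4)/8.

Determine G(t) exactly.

G(t) = (2*t**2 + 2*t - 1)*exp(-2*t)/8 + 1/2

Recognize the product-rule pattern: G'(t) = u'v + uv' with u = t**2/4 + t/4 - 1/8, v = exp(-2*t), so integration by parts undoes it.
A general antiderivative is (2*t**2 + 2*t - 1)*exp(-2*t)/8 + C.
The condition gives C = 1/2 + 3*exp(4)/8 - (3*exp(4)/8) = 1/2.
So G(t) = (2*t**2 + 2*t - 1)*exp(-2*t)/8 + 1/2.
Check: d/dt[(2*t**2 + 2*t - 1)*exp(-2*t)/8 + 1/2] = (1 - t**2)*exp(-2*t)/2, which equals G'(t).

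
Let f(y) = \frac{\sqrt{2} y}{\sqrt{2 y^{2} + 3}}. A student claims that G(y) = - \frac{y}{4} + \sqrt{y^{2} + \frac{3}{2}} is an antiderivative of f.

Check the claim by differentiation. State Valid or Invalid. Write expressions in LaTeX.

Invalid: d/dy[G] - f = - \frac{1}{4}, which is not 0.

d/dy[G] = \frac{4 \sqrt{2} y - \sqrt{2 y^{2} + 3}}{4 \sqrt{2 y^{2} + 3}}
d/dy[G] - f(y) = - \frac{1}{4} != 0.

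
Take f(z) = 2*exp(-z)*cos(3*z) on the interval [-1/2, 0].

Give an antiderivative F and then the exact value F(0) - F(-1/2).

Check any antiderivative F(z) by computing F'(z) and comparing it with f(z).
F(z) = (3*sin(3*z) - cos(3*z))*exp(-z)/5 is an antiderivative of f.
Check: d/dz[(3*sin(3*z) - cos(3*z))*exp(-z)/5] = 2*exp(-z)*cos(3*z) = f(z).
F(0) = -1/5; F(-1/2) = -3*exp(1/2)*sin(3/2)/5 - exp(1/2)*cos(3/2)/5.
Integral = F(0) - F(-1/2) = -1/5 + exp(1/2)*cos(3/2)/5 + 3*exp(1/2)*sin(3/2)/5.

Antiderivative: F(z) = (3*sin(3*z) - cos(3*z))*exp(-z)/5; value = -1/5 + exp(1/2)*cos(3/2)/5 + 3*exp(1/2)*sin(3/2)/5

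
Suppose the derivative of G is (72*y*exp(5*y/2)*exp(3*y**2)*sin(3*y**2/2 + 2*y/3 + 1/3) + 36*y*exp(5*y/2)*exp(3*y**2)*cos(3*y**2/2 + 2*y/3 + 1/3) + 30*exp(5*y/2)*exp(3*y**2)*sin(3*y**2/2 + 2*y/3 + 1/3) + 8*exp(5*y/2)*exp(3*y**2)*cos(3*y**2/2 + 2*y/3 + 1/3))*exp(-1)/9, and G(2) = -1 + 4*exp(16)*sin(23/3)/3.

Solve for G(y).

G(y) = (4*exp(3*y**2 + 5*y/2 - 1)*sin(3*y**2/2 + 2*y/3 + 1/3) - 3)/3

Recognize the product-rule pattern: G'(y) = u'v + uv' with u = 4*exp(3*y**2 + 5*y/2 - 1)/3, v = sin(3*y**2/2 + 2*y/3 + 1/3), so integration by parts undoes it.
A general antiderivative is 4*exp(3*y**2 + 5*y/2 - 1)*sin(3*y**2/2 + 2*y/3 + 1/3)/3 + C.
The condition gives C = -1 + 4*exp(16)*sin(23/3)/3 - (4*exp(16)*sin(23/3)/3) = -1.
So G(y) = (4*exp(3*y**2 + 5*y/2 - 1)*sin(3*y**2/2 + 2*y/3 + 1/3) - 3)/3.
Check: d/dy[(4*exp(3*y**2 + 5*y/2 - 1)*sin(3*y**2/2 + 2*y/3 + 1/3) - 3)/3] = 8*y*exp(-1)*exp(5*y/2)*exp(3*y**2)*sin(3*y**2/2 + 2*y/3 + 1/3) + 4*y*exp(-1)*exp(5*y/2)*exp(3*y**2)*cos(3*y**2/2 + 2*y/3 + 1/3) + 10*exp(-1)*exp(5*y/2)*exp(3*y**2)*sin(3*y**2/2 + 2*y/3 + 1/3)/3 + 8*exp(-1)*exp(5*y/2)*exp(3*y**2)*cos(3*y**2/2 + 2*y/3 + 1/3)/9, which equals G'(y).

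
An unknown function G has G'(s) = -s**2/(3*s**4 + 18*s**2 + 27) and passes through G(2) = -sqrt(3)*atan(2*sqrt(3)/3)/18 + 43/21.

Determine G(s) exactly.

Any candidate G(s) must reproduce the stated G'(s) exactly.
A general antiderivative is s/(6*s**2 + 18) - sqrt(3)*atan(sqrt(3)*s/3)/18 + C.
The condition gives C = -sqrt(3)*atan(2*sqrt(3)/3)/18 + 43/21 - (-sqrt(3)*atan(2*sqrt(3)/3)/18 + 1/21) = 2.
So G(s) = s/(6*s**2 + 18) - sqrt(3)*atan(sqrt(3)*s/3)/18 + 2.
Check: d/ds[s/(6*s**2 + 18) - sqrt(3)*atan(sqrt(3)*s/3)/18 + 2] = -s**2/(3*s**4 + 18*s**2 + 27) = G'(s).

G(s) = s/(6*s**2 + 18) - sqrt(3)*atan(sqrt(3)*s/3)/18 + 2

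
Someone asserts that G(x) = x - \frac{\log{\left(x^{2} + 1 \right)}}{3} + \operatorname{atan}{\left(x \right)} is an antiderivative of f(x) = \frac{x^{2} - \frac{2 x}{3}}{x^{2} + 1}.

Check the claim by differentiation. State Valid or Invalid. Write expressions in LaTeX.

Invalid: d/dx[G] - f = \frac{2}{x^{2} + 1}, which is not 0.

d/dx[G] = \frac{3 x^{2} - 2 x + 6}{3 x^{2} + 3}
d/dx[G] - f(x) = \frac{2}{x^{2} + 1} != 0.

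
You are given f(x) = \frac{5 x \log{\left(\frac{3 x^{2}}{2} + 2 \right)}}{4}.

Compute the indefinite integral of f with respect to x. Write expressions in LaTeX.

F(x) = \frac{5 x^{2} \log{\left(\frac{3 x^{2}}{2} + 2 \right)}}{8} - \frac{5 x^{2}}{8} + \frac{5 \log{\left(3 x^{2} + 4 \right)}}{6} + C

Whatever form F(x) takes, F'(x) = f(x) is non-negotiable.
Check: d/dx[\frac{5 x^{2} \log{\left(\frac{3 x^{2}}{2} + 2 \right)}}{8} - \frac{5 x^{2}}{8} + \frac{5 \log{\left(3 x^{2} + 4 \right)}}{6}] = \frac{5 x \log{\left(\frac{3 x^{2}}{2} + 2 \right)}}{4} = f(x).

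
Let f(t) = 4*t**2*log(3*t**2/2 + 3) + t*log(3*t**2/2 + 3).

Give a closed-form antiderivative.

Integrate term by term and add the pieces.
Check: d/dt[4*t**3*log(t**2/2 + 1)/3 - 8*t**3/9 + 4*t**3*log(3)/3 + t**2*log(t**2/2 + 1)/2 - t**2/2 + t**2*log(3)/2 + 16*t/3 + log(t**2 + 2) - 16*sqrt(2)*atan(sqrt(2)*t/2)/3] = 4*t**2*log(t**2/2 + 1) + 4*t**2*log(3) + t*log(t**2/2 + 1) + t*log(3), which equals f(t).

An antiderivative is F(t) = 4*t**3*log(t**2/2 + 1)/3 - 8*t**3/9 + 4*t**3*log(3)/3 + t**2*log(t**2/2 + 1)/2 - t**2/2 + t**2*log(3)/2 + 16*t/3 + log(t**2 + 2) - 16*sqrt(2)*atan(sqrt(2)*t/2)/3.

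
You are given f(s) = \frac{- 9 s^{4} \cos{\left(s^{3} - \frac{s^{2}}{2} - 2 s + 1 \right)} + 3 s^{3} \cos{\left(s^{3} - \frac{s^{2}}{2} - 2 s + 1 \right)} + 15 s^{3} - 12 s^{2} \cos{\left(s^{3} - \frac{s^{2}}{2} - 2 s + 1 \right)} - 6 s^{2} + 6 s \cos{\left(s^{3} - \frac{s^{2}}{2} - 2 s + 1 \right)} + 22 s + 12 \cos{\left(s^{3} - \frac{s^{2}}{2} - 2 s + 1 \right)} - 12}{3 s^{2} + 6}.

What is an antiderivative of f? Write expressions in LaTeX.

A candidate is checked by its d/ds: the result must match f(s).
Check: d/ds[\frac{5 s^{2}}{2} - 2 s - \frac{4 \log{\left(s^{2} + 2 \right)}}{3} - \sin{\left(s^{3} - \frac{s^{2}}{2} - 2 s + 1 \right)}] = \frac{- 9 s^{4} \cos{\left(s^{3} - \frac{s^{2}}{2} - 2 s + 1 \right)} + 3 s^{3} \cos{\left(s^{3} - \frac{s^{2}}{2} - 2 s + 1 \right)} + 15 s^{3} - 12 s^{2} \cos{\left(s^{3} - \frac{s^{2}}{2} - 2 s + 1 \right)} - 6 s^{2} + 6 s \cos{\left(s^{3} - \frac{s^{2}}{2} - 2 s + 1 \right)} + 22 s + 12 \cos{\left(s^{3} - \frac{s^{2}}{2} - 2 s + 1 \right)} - 12}{3 s^{2} + 6} = f(s).

An antiderivative is F(s) = \frac{5 s^{2}}{2} - 2 s - \frac{4 \log{\left(s^{2} + 2 \right)}}{3} - \sin{\left(s^{3} - \frac{s^{2}}{2} - 2 s + 1 \right)}.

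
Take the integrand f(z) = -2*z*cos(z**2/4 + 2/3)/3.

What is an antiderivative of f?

f matches the chain-rule pattern g'(h)*h' with inner function h(z) = z**2/4 + 2/3; substituting u = h(z) collapses the integral.
Check: d/dz[-4*sin(z**2/4 + 2/3)/3] = -2*z*cos(z**2/4 + 2/3)/3 = f(z).

An antiderivative is F(z) = -4*sin(z**2/4 + 2/3)/3.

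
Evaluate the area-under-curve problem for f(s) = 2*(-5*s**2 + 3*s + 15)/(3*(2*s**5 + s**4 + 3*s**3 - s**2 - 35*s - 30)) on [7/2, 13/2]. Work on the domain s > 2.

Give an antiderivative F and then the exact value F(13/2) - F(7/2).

Antiderivative: F(s) = 2*log(s - 2)/567 - 7*log(s + 1)/27 - 4*log(s + 3/2)/203 + 647*log(s**2 + 5)/4698 - 139*sqrt(5)*atan(sqrt(5)*s/5)/2349; value = -7*log(15/2)/27 - 647*log(69/4)/4698 - 139*sqrt(5)*atan(13*sqrt(5)/10)/2349 - 4*log(8)/203 - 2*log(3/2)/567 + 4*log(5)/203 + 139*sqrt(5)*atan(7*sqrt(5)/10)/2349 + 149*log(9/2)/567 + 647*log(189/4)/4698

The denominator factors as 3*(s - 2)*(s + 1)*(2*s + 3)*(s**2 + 5); partial fractions split f into directly integrable pieces: (647*s - 695)/(2349*(s**2 + 5)) - 8/(203*(2*s + 3)) - 7/(27*(s + 1)) + 2/(567*(s - 2)).
F(s) = 2*log(s - 2)/567 - 7*log(s + 1)/27 - 4*log(s + 3/2)/203 + 647*log(s**2 + 5)/4698 - 139*sqrt(5)*atan(sqrt(5)*s/5)/2349 is an antiderivative of f.
Check: d/ds[2*log(s - 2)/567 - 7*log(s + 1)/27 - 4*log(s + 3/2)/203 + 647*log(s**2 + 5)/4698 - 139*sqrt(5)*atan(sqrt(5)*s/5)/2349] = (-10*s**2 + 6*s + 30)/(6*s**5 + 3*s**4 + 9*s**3 - 3*s**2 - 105*s - 90), which equals f(s).
F(13/2) = -7*log(15/2)/27 - 139*sqrt(5)*atan(13*sqrt(5)/10)/2349 - 4*log(8)/203 + 2*log(9/2)/567 + 647*log(189/4)/4698; F(7/2) = -7*log(9/2)/27 - 139*sqrt(5)*atan(7*sqrt(5)/10)/2349 - 4*log(5)/203 + 2*log(3/2)/567 + 647*log(69/4)/4698.
Integral = F(13/2) - F(7/2) = -7*log(15/2)/27 - 647*log(69/4)/4698 - 139*sqrt(5)*atan(13*sqrt(5)/10)/2349 - 4*log(8)/203 - 2*log(3/2)/567 + 4*log(5)/203 + 139*sqrt(5)*atan(7*sqrt(5)/10)/2349 + 149*log(9/2)/567 + 647*log(189/4)/4698.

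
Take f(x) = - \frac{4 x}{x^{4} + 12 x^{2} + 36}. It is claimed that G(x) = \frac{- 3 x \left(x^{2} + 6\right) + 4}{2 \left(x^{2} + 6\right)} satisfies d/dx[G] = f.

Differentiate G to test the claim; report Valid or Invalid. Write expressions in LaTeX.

Invalid: d/dx[G] - f = - \frac{3}{2}, which is not 0.

d/dx[G] = \frac{- 3 x^{4} - 36 x^{2} - 8 x - 108}{2 x^{4} + 24 x^{2} + 72}
d/dx[G] - f(x) = - \frac{3}{2} != 0.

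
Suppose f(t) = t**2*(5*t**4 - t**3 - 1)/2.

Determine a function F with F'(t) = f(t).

An antiderivative F(t) passes only if d/dt[F] lands on f(t) exactly.
Check: d/dt[t**3*(30*t**4 - 7*t**3 - 14)/84] = 5*t**6/2 - t**5/2 - t**2/2, which equals f(t).

An antiderivative is F(t) = t**3*(30*t**4 - 7*t**3 - 14)/84.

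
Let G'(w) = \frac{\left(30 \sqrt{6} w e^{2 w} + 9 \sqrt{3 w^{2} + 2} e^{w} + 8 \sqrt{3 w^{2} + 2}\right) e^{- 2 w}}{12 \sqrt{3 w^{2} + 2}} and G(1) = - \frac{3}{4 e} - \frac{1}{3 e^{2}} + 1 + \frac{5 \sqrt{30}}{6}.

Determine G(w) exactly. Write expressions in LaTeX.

For G(w) to be correct, d/dw[G] must agree with the stated G'(w) identically.
A general antiderivative is \frac{5 \sqrt{2 w^{2} + \frac{4}{3}}}{2} - \frac{3 e^{- w}}{4} - \frac{e^{- 2 w}}{3} + C.
The condition gives C = - \frac{3}{4 e} - \frac{1}{3 e^{2}} + 1 + \frac{5 \sqrt{30}}{6} - (- \frac{3}{4 e} - \frac{1}{3 e^{2}} + \frac{5 \sqrt{30}}{6}) = 1.
So G(w) = \frac{5 \sqrt{2 w^{2} + \frac{4}{3}}}{2} + 1 - \frac{3 e^{- w}}{4} - \frac{e^{- 2 w}}{3}.
Check: d/dw[\frac{5 \sqrt{2 w^{2} + \frac{4}{3}}}{2} + 1 - \frac{3 e^{- w}}{4} - \frac{e^{- 2 w}}{3}] = \frac{\left(30 \sqrt{6} w e^{2 w} + 9 \sqrt{3 w^{2} + 2} e^{w} + 8 \sqrt{3 w^{2} + 2}\right) e^{- 2 w}}{12 \sqrt{3 w^{2} + 2}} = G'(w).

G(w) = \frac{5 \sqrt{2 w^{2} + \frac{4}{3}}}{2} + 1 - \frac{3 e^{- w}}{4} - \frac{e^{- 2 w}}{3}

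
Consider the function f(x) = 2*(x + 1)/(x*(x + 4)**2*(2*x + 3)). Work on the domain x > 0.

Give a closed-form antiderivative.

An antiderivative is F(x) = (25*x*log(x) + 32*x*log(x + 3/2) - 57*x*log(x + 4) + 100*log(x) + 128*log(x + 3/2) - 228*log(x + 4) + 180)/(600*(x + 4)).

The denominator factors as x*(x + 4)**2*(2*x + 3); partial fractions split f into directly integrable pieces: 8/(75*(2*x + 3)) - 19/(200*(x + 4)) - 3/(10*(x + 4)**2) + 1/(24*x).
Check: d/dx[(25*x*log(x) + 32*x*log(x + 3/2) - 57*x*log(x + 4) + 100*log(x) + 128*log(x + 3/2) - 228*log(x + 4) + 180)/(600*(x + 4))] = (2*x + 2)/(2*x**4 + 19*x**3 + 56*x**2 + 48*x), which equals f(x).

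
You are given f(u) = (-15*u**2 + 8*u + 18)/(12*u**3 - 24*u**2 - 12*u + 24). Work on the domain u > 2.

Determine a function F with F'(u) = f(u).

The denominator factors as 12*(u - 2)*(u - 1)*(u + 1); partial fractions split f into directly integrable pieces: -5/(72*(u + 1)) - 11/(24*(u - 1)) - 13/(18*(u - 2)).
Check: d/du[-13*log(u - 2)/18 - 11*log(u - 1)/24 - 5*log(u + 1)/72] = (-15*u**2 + 8*u + 18)/(12*u**3 - 24*u**2 - 12*u + 24) = f(u).

An antiderivative is F(u) = -13*log(u - 2)/18 - 11*log(u - 1)/24 - 5*log(u + 1)/72.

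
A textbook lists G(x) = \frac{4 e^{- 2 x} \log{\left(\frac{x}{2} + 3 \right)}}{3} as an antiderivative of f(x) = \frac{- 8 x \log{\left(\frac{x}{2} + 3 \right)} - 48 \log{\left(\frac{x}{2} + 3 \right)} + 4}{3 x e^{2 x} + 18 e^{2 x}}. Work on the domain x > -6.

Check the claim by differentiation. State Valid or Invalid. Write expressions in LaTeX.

d/dx[G] = \frac{- 8 x \log{\left(\frac{x}{2} + 3 \right)} - 48 \log{\left(\frac{x}{2} + 3 \right)} + 4}{3 x e^{2 x} + 18 e^{2 x}}
This equals f(x) exactly, so the claim holds.

Valid - the claim checks out under differentiation.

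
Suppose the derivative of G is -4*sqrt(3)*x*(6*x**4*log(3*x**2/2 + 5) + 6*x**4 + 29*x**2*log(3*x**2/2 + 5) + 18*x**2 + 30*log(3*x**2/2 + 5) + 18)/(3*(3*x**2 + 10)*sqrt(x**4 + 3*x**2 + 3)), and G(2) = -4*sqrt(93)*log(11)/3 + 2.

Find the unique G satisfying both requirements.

G(x) = sqrt(3)*(-4*sqrt(x**4 + 3*x**2 + 3)*log(3*x**2/2 + 5) + 2*sqrt(3))/3

Recognize the product-rule pattern: G'(x) = u'v + uv' with u = -4*sqrt(x**4/3 + x**2 + 1), v = log(3*x**2/2 + 5), so integration by parts undoes it.
A general antiderivative is -4*sqrt(x**4/3 + x**2 + 1)*log(3*x**2/2 + 5) + C.
The condition gives C = -4*sqrt(93)*log(11)/3 + 2 - (-4*sqrt(93)*log(11)/3) = 2.
So G(x) = sqrt(3)*(-4*sqrt(x**4 + 3*x**2 + 3)*log(3*x**2/2 + 5) + 2*sqrt(3))/3.
Check: d/dx[sqrt(3)*(-4*sqrt(x**4 + 3*x**2 + 3)*log(3*x**2/2 + 5) + 2*sqrt(3))/3] = (-24*sqrt(3)*x**5*log(3*x**2/2 + 5) - 24*sqrt(3)*x**5 - 116*sqrt(3)*x**3*log(3*x**2/2 + 5) - 72*sqrt(3)*x**3 - 120*sqrt(3)*x*log(3*x**2/2 + 5) - 72*sqrt(3)*x)/(9*x**2*sqrt(x**4 + 3*x**2 + 3) + 30*sqrt(x**4 + 3*x**2 + 3)), which equals G'(x).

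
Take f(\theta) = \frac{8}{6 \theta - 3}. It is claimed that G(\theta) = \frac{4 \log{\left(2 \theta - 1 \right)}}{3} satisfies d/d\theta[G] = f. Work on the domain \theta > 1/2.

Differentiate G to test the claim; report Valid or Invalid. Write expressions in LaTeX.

d/d\theta[G] = \frac{8}{6 \theta - 3}
This equals f(\theta) exactly, so the claim holds.

Valid. The derivative of G reproduces f.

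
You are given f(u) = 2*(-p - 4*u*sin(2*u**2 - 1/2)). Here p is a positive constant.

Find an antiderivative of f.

An antiderivative is F(u) = -2*p*u + 2*cos(2*u**2 - 1/2).

Differentiate the proposed F(u) back; it has to land on f(u) exactly.
Check: d/du[-2*p*u + 2*cos(2*u**2 - 1/2)] = -2*p - 8*u*sin(2*u**2 - 1/2), which equals f(u).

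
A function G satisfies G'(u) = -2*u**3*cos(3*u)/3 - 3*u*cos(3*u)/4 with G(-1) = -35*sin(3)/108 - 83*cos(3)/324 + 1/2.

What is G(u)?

The integrand splits into summands that can be handled one at a time.
A general antiderivative is -2*u**3*sin(3*u)/9 - 2*u**2*cos(3*u)/9 - 11*u*sin(3*u)/108 - 11*cos(3*u)/324 + C.
The condition gives C = -35*sin(3)/108 - 83*cos(3)/324 + 1/2 - (-35*sin(3)/108 - 83*cos(3)/324) = 1/2.
So G(u) = -(72*u**3*sin(3*u) + 72*u**2*cos(3*u) + 33*u*sin(3*u) + 11*cos(3*u) - 162)/324.
Check: d/du[-(72*u**3*sin(3*u) + 72*u**2*cos(3*u) + 33*u*sin(3*u) + 11*cos(3*u) - 162)/324] = -2*u**3*cos(3*u)/3 - 3*u*cos(3*u)/4 = G'(u).

G(u) = -(72*u**3*sin(3*u) + 72*u**2*cos(3*u) + 33*u*sin(3*u) + 11*cos(3*u) - 162)/324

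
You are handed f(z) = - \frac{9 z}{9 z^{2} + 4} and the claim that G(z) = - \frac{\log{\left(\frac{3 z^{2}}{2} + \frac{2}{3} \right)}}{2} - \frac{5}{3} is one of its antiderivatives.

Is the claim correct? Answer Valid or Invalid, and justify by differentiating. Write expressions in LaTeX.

d/dz[G] = - \frac{9 z}{9 z^{2} + 4}
This equals f(z) exactly, so the claim holds.

Valid: G'(z) = f(z).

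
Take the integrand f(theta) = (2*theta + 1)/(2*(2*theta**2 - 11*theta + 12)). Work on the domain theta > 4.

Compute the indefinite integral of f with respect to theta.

Factor the denominator (2*(theta - 4)*(2*theta - 3)) and decompose: f = -4/(5*(2*theta - 3)) + 9/(10*(theta - 4)); each piece integrates to a log, atan, or power term.
Check: d/dtheta[-(-9*log(theta - 4) + 4*log(theta - 3/2))/10] = (2*theta + 1)/(4*theta**2 - 22*theta + 24), which equals f(theta).

F(theta) = -(-9*log(theta - 4) + 4*log(theta - 3/2))/10 + C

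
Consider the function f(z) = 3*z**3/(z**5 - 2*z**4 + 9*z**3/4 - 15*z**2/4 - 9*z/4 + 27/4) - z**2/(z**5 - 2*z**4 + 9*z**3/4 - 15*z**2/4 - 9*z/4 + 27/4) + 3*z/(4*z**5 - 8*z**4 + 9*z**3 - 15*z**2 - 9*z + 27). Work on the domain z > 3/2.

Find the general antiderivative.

F(z) = 864*log(z - 3/2)/1225 - 19*log(z + 1)/100 - 101*log(z**2 + 3)/392 + 209*sqrt(3)*atan(sqrt(3)*z/3)/588 - 48/(70*z - 105) + C

The denominator factors as (z + 1)*(2*z - 3)**2*(z**2 + 3); partial fractions split f into directly integrable pieces: -(101*z - 209)/(196*(z**2 + 3)) + 1728/(1225*(2*z - 3)) + 96/(35*(2*z - 3)**2) - 19/(100*(z + 1)).
Check: d/dz[864*log(z - 3/2)/1225 - 19*log(z + 1)/100 - 101*log(z**2 + 3)/392 + 209*sqrt(3)*atan(sqrt(3)*z/3)/588 - 48/(70*z - 105)] = (12*z**3 - 4*z**2 + 3*z)/(4*z**5 - 8*z**4 + 9*z**3 - 15*z**2 - 9*z + 27), which equals f(z).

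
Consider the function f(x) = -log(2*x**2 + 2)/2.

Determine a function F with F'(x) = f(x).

An antiderivative is F(x) = -x*log(x**2 + 1)/2 - x*log(2)/2 + x - atan(x).

An antiderivative F(x) passes only if d/dx[F] lands on f(x) exactly.
Check: d/dx[-x*log(x**2 + 1)/2 - x*log(2)/2 + x - atan(x)] = -log(x**2 + 1)/2 - log(2)/2, which equals f(x).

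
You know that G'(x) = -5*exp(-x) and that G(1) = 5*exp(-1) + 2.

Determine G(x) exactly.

G(x) = (2*exp(x) + 5)*exp(-x)

Recover the given G'(x) by differentiating a candidate G(x); any mismatch rules it out.
A general antiderivative is 5*exp(-x) + C.
The condition gives C = 5*exp(-1) + 2 - (5*exp(-1)) = 2.
So G(x) = (2*exp(x) + 5)*exp(-x).
Check: d/dx[(2*exp(x) + 5)*exp(-x)] = -5*exp(-x) = G'(x).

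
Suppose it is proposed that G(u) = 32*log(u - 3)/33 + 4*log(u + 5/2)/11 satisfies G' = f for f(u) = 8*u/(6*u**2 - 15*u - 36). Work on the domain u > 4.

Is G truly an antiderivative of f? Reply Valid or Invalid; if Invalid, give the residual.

d/du[G] = (8*u + 8)/(6*u**2 - 3*u - 45)
d/du[G] - f(u) = (-16*u**2 - 16*u - 96)/(12*u**4 - 36*u**3 - 147*u**2 + 261*u + 540) != 0.

Invalid: d/du[G] - f = (-16*u**2 - 16*u - 96)/(12*u**4 - 36*u**3 - 147*u**2 + 261*u + 540), which is not 0.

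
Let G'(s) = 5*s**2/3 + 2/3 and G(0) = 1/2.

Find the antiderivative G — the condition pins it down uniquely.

G(s) = 5*s**3/9 + 2*s/3 + 1/2

Differentiate the proposed G(s) back; it has to land on the given G'(s).
A general antiderivative is 5*s**3/9 + 2*s/3 + C.
The condition gives C = 1/2 - (0) = 1/2.
So G(s) = 5*s**3/9 + 2*s/3 + 1/2.
Check: d/ds[5*s**3/9 + 2*s/3 + 1/2] = 5*s**2/3 + 2/3 = G'(s).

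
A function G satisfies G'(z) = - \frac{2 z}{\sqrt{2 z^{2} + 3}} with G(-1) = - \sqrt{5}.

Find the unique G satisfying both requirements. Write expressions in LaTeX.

G(z) = - \sqrt{2 z^{2} + 3}

The substitution u = 2 z^{2} + 3 works: G'(z) is exactly (dG/du)*(du/dz) for that inner function.
A general antiderivative is - \sqrt{2 z^{2} + 3} + C.
The condition gives C = - \sqrt{5} - (- \sqrt{5}) = 0.
So G(z) = - \sqrt{2 z^{2} + 3}.
Check: d/dz[- \sqrt{2 z^{2} + 3}] = - \frac{2 z}{\sqrt{2 z^{2} + 3}} = G'(z).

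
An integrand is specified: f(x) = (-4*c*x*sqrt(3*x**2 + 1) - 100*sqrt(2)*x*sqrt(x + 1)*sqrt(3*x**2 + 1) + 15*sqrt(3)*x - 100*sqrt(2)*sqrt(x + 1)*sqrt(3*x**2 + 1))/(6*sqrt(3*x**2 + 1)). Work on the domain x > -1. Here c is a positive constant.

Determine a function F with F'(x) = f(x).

An antiderivative is F(x) = -c*x**2/3 - 20*x**2*sqrt(2*x + 2)/3 - 40*x*sqrt(2*x + 2)/3 - 20*sqrt(2*x + 2)/3 + 5*sqrt(4*x**2 + 4/3)/4.

An antiderivative F(x) passes only if d/dx[F] lands on f(x) exactly.
Check: d/dx[-c*x**2/3 - 20*x**2*sqrt(2*x + 2)/3 - 40*x*sqrt(2*x + 2)/3 - 20*sqrt(2*x + 2)/3 + 5*sqrt(4*x**2 + 4/3)/4] = (-4*c*x*sqrt(x + 1)*sqrt(3*x**2 + 1) - 100*sqrt(2)*x**2*sqrt(3*x**2 + 1) + 15*sqrt(3)*x*sqrt(x + 1) - 200*sqrt(2)*x*sqrt(3*x**2 + 1) - 100*sqrt(2)*sqrt(3*x**2 + 1))/(6*sqrt(x + 1)*sqrt(3*x**2 + 1)), which equals f(x).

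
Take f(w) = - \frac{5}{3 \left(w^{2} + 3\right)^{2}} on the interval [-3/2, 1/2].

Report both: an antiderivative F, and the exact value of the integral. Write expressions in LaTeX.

Whatever form F(w) takes, F'(w) = f(w) is non-negotiable.
F(w) = - \frac{5 \left(\sqrt{3} w^{2} \operatorname{atan}{\left(\frac{\sqrt{3} w}{3} \right)} + 3 w + 3 \sqrt{3} \operatorname{atan}{\left(\frac{\sqrt{3} w}{3} \right)}\right)}{54 \left(w^{2} + 3\right)} is an antiderivative of f.
Check: d/dw[- \frac{5 \left(\sqrt{3} w^{2} \operatorname{atan}{\left(\frac{\sqrt{3} w}{3} \right)} + 3 w + 3 \sqrt{3} \operatorname{atan}{\left(\frac{\sqrt{3} w}{3} \right)}\right)}{54 \left(w^{2} + 3\right)}] = - \frac{5}{3 w^{4} + 18 w^{2} + 27}, which equals f(w).
F(1/2) = - \frac{5 \sqrt{3} \operatorname{atan}{\left(\frac{\sqrt{3}}{6} \right)}}{54} - \frac{5}{117}; F(-3/2) = \frac{5}{63} + \frac{5 \sqrt{3} \operatorname{atan}{\left(\frac{\sqrt{3}}{2} \right)}}{54}.
Integral = F(1/2) - F(-3/2) = - \frac{100}{819} - \frac{5 \sqrt{3} \operatorname{atan}{\left(\frac{\sqrt{3}}{2} \right)}}{54} - \frac{5 \sqrt{3} \operatorname{atan}{\left(\frac{\sqrt{3}}{6} \right)}}{54}.

Antiderivative: F(w) = - \frac{5 \left(\sqrt{3} w^{2} \operatorname{atan}{\left(\frac{\sqrt{3} w}{3} \right)} + 3 w + 3 \sqrt{3} \operatorname{atan}{\left(\frac{\sqrt{3} w}{3} \right)}\right)}{54 \left(w^{2} + 3\right)}; value = - \frac{100}{819} - \frac{5 \sqrt{3} \operatorname{atan}{\left(\frac{\sqrt{3}}{2} \right)}}{54} - \frac{5 \sqrt{3} \operatorname{atan}{\left(\frac{\sqrt{3}}{6} \right)}}{54}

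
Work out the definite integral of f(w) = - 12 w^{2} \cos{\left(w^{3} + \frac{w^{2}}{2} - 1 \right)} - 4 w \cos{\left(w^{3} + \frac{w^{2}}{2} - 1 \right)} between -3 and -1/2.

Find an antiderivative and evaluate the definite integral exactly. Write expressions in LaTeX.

The substitution u = w^{3} + \frac{w^{2}}{2} - 1 works: f is exactly (dF/du)*(du/dw) for that inner function.
F(w) = - 4 \sin{\left(w^{3} + \frac{w^{2}}{2} - 1 \right)} is an antiderivative of f.
Check: d/dw[- 4 \sin{\left(w^{3} + \frac{w^{2}}{2} - 1 \right)}] = - 12 w^{2} \cos{\left(w^{3} + \frac{w^{2}}{2} - 1 \right)} - 4 w \cos{\left(w^{3} + \frac{w^{2}}{2} - 1 \right)} = f(w).
F(-1/2) = 4 \sin{\left(1 \right)}; F(-3) = 4 \sin{\left(\frac{47}{2} \right)}.
Integral = F(-1/2) - F(-3) = 4 \sin{\left(1 \right)} - 4 \sin{\left(\frac{47}{2} \right)}.

Antiderivative: F(w) = - 4 \sin{\left(w^{3} + \frac{w^{2}}{2} - 1 \right)}; value = 4 \sin{\left(1 \right)} - 4 \sin{\left(\frac{47}{2} \right)}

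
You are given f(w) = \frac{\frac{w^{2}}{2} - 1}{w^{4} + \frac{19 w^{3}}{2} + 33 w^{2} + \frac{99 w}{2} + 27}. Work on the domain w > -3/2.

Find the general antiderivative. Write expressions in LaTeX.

Factor the denominator (\left(w + 2\right) \left(w + 3\right)^{2} \left(2 w + 3\right)) and decompose: f = \frac{2}{9 \left(2 w + 3\right)} + \frac{17}{9 \left(w + 3\right)} + \frac{7}{3 \left(w + 3\right)^{2}} - \frac{2}{w + 2}; each piece integrates to a log, atan, or power term.
Check: d/dw[\frac{\left(w + 3\right) \log{\left(w + \frac{3}{2} \right)} - 18 \left(w + 3\right) \log{\left(w + 2 \right)} + 17 \left(w + 3\right) \log{\left(w + 3 \right)} - 21}{9 \left(w + 3\right)}] = \frac{w^{2} - 2}{2 w^{4} + 19 w^{3} + 66 w^{2} + 99 w + 54}, which equals f(w).

F(w) = \frac{\left(w + 3\right) \log{\left(w + \frac{3}{2} \right)} - 18 \left(w + 3\right) \log{\left(w + 2 \right)} + 17 \left(w + 3\right) \log{\left(w + 3 \right)} - 21}{9 \left(w + 3\right)} + C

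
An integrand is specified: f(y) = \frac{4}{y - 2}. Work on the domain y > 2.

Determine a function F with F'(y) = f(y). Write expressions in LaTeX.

An antiderivative is F(y) = 4 \log{\left(y - 2 \right)}.

Differentiate the proposed F(y) back; it has to land on f(y) exactly.
Check: d/dy[4 \log{\left(y - 2 \right)}] = \frac{4}{y - 2} = f(y).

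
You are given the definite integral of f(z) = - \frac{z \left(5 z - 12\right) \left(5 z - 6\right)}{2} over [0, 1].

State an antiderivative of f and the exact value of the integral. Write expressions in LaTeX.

The substitution u = \frac{5 z^{2}}{4} - 3 z works: f is exactly (dF/du)*(du/dz) for that inner function.
F(z) = - \frac{25 z^{4}}{8} + 15 z^{3} - 18 z^{2} is an antiderivative of f.
Check: d/dz[- \frac{25 z^{4}}{8} + 15 z^{3} - 18 z^{2}] = - \frac{25 z^{3}}{2} + 45 z^{2} - 36 z, which equals f(z).
F(1) = - \frac{49}{8}; F(0) = 0.
Integral = F(1) - F(0) = - \frac{49}{8}.

Antiderivative: F(z) = - \frac{25 z^{4}}{8} + 15 z^{3} - 18 z^{2}; value = - \frac{49}{8}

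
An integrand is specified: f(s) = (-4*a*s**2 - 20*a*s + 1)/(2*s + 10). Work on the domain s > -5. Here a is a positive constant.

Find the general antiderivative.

Differentiate the proposed F(s) back; it has to land on f(s) exactly.
Check: d/ds[-a*s**2 + log(s + 5)/2] = (-4*a*s**2 - 20*a*s + 1)/(2*s + 10) = f(s).

F(s) = -a*s**2 + log(s + 5)/2 + C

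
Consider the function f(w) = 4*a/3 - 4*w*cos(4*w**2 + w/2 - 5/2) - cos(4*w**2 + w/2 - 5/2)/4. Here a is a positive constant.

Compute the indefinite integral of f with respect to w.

F(w) = 4*a*w/3 - sin(4*w**2 + w/2 - 5/2)/2 + C

The integrand splits into summands that can be handled one at a time.
Check: d/dw[4*a*w/3 - sin(4*w**2 + w/2 - 5/2)/2] = 4*a/3 - 4*w*cos(4*w**2 + w/2 - 5/2) - cos(4*w**2 + w/2 - 5/2)/4 = f(w).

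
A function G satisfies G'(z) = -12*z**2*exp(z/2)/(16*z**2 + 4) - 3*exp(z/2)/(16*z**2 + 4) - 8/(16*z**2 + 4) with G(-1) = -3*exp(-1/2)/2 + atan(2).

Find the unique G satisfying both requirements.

The integrand splits into summands that can be handled one at a time.
A general antiderivative is -3*exp(z/2)/2 - atan(2*z) + C.
The condition gives C = -3*exp(-1/2)/2 + atan(2) - (-3*exp(-1/2)/2 + atan(2)) = 0.
So G(z) = (-3*exp(z/2) - 2*atan(2*z))/2.
Check: d/dz[(-3*exp(z/2) - 2*atan(2*z))/2] = (-12*z**2*exp(z/2) - 3*exp(z/2) - 8)/(16*z**2 + 4), which equals G'(z).

G(z) = (-3*exp(z/2) - 2*atan(2*z))/2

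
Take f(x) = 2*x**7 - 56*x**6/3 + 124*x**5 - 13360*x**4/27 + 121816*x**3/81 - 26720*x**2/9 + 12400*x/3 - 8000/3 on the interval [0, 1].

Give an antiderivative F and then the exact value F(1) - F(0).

Antiderivative: F(x) = x**8/4 - 8*x**7/3 + 62*x**6/3 - 2672*x**5/27 + 30454*x**4/81 - 26720*x**3/27 + 6200*x**2/3 - 8000*x/3; value = -419375/324

The substitution u = -x**2/2 + 4*x/3 - 5 works: f is exactly (dF/du)*(du/dx) for that inner function.
F(x) = x**8/4 - 8*x**7/3 + 62*x**6/3 - 2672*x**5/27 + 30454*x**4/81 - 26720*x**3/27 + 6200*x**2/3 - 8000*x/3 is an antiderivative of f.
Check: d/dx[x**8/4 - 8*x**7/3 + 62*x**6/3 - 2672*x**5/27 + 30454*x**4/81 - 26720*x**3/27 + 6200*x**2/3 - 8000*x/3] = 2*x**7 - 56*x**6/3 + 124*x**5 - 13360*x**4/27 + 121816*x**3/81 - 26720*x**2/9 + 12400*x/3 - 8000/3 = f(x).
F(1) = -419375/324; F(0) = 0.
Integral = F(1) - F(0) = -419375/324.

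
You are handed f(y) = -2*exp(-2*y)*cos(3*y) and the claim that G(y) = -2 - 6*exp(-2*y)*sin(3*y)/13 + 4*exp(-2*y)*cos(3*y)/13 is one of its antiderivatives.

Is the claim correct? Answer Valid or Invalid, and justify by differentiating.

Valid: G'(y) = f(y).

d/dy[G] = -2*exp(-2*y)*cos(3*y)
This equals f(y) exactly, so the claim holds.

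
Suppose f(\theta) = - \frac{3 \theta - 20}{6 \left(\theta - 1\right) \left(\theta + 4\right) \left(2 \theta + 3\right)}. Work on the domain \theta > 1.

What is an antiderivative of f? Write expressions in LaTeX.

The denominator factors as 6 \left(\theta - 1\right) \left(\theta + 4\right) \left(2 \theta + 3\right); partial fractions split f into directly integrable pieces: - \frac{49}{75 \left(2 \theta + 3\right)} + \frac{16}{75 \left(\theta + 4\right)} + \frac{17}{150 \left(\theta - 1\right)}.
Check: d/d\theta[\frac{17 \log{\left(\theta - 1 \right)} - 49 \log{\left(\theta + \frac{3}{2} \right)} + 32 \log{\left(\theta + 4 \right)}}{150}] = \frac{20 - 3 \theta}{12 \theta^{3} + 54 \theta^{2} + 6 \theta - 72}, which equals f(\theta).

An antiderivative is F(\theta) = \frac{17 \log{\left(\theta - 1 \right)} - 49 \log{\left(\theta + \frac{3}{2} \right)} + 32 \log{\left(\theta + 4 \right)}}{150}.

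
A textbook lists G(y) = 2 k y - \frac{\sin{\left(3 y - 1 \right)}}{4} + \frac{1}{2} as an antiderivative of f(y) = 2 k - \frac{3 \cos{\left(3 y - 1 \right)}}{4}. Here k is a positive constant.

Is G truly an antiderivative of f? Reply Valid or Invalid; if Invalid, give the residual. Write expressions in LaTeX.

d/dy[G] = 2 k - \frac{3 \cos{\left(3 y - 1 \right)}}{4}
This equals f(y) exactly, so the claim holds.

Valid. The derivative of G reproduces f.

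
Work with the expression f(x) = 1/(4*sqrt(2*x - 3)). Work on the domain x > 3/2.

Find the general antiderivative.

A first test for any F(x): its x-derivative must equal f(x) identically.
Check: d/dx[sqrt(2*x - 3)/4] = 1/(4*sqrt(2*x - 3)) = f(x).

F(x) = sqrt(2*x - 3)/4 + C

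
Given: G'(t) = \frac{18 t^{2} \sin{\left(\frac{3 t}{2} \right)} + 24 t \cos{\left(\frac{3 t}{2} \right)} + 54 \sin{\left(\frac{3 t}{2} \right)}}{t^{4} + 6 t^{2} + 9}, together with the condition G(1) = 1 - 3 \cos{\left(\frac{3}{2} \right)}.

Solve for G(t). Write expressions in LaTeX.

G(t) = 1 - \frac{6 \cos{\left(\frac{3 t}{2} \right)}}{\frac{t^{2}}{2} + \frac{3}{2}}

G'(t) has the shape u'v + uv' for u = - \frac{6}{\frac{t^{2}}{2} + \frac{3}{2}} and v = \cos{\left(\frac{3 t}{2} \right)} — it is the derivative of the product u*v.
A general antiderivative is - \frac{6 \cos{\left(\frac{3 t}{2} \right)}}{\frac{t^{2}}{2} + \frac{3}{2}} + C.
The condition gives C = 1 - 3 \cos{\left(\frac{3}{2} \right)} - (- 3 \cos{\left(\frac{3}{2} \right)}) = 1.
So G(t) = 1 - \frac{6 \cos{\left(\frac{3 t}{2} \right)}}{\frac{t^{2}}{2} + \frac{3}{2}}.
Check: d/dt[1 - \frac{6 \cos{\left(\frac{3 t}{2} \right)}}{\frac{t^{2}}{2} + \frac{3}{2}}] = \frac{18 t^{2} \sin{\left(\frac{3 t}{2} \right)} + 24 t \cos{\left(\frac{3 t}{2} \right)} + 54 \sin{\left(\frac{3 t}{2} \right)}}{t^{4} + 6 t^{2} + 9} = G'(t).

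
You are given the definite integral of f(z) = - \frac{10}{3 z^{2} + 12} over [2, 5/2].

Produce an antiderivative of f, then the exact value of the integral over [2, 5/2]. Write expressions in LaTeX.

Recover f(z) by differentiating a candidate F(z); any mismatch rules it out.
F(z) = - \frac{5 \operatorname{atan}{\left(\frac{z}{2} \right)}}{3} is an antiderivative of f.
Check: d/dz[- \frac{5 \operatorname{atan}{\left(\frac{z}{2} \right)}}{3}] = - \frac{10}{3 z^{2} + 12} = f(z).
F(5/2) = - \frac{5 \operatorname{atan}{\left(\frac{5}{4} \right)}}{3}; F(2) = - \frac{5 \pi}{12}.
Integral = F(5/2) - F(2) = - \frac{5 \operatorname{atan}{\left(\frac{5}{4} \right)}}{3} + \frac{5 \pi}{12}.

Antiderivative: F(z) = - \frac{5 \operatorname{atan}{\left(\frac{z}{2} \right)}}{3}; value = - \frac{5 \operatorname{atan}{\left(\frac{5}{4} \right)}}{3} + \frac{5 \pi}{12}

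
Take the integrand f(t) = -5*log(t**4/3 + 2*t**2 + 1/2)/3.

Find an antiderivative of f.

Recover f(t) by differentiating a candidate F(t); any mismatch rules it out.
Check: d/dt[-5*t*log(t**4/3 + 2*t**2 + 1/2)/3 + 20*t/3 - 10*sqrt(1/3 - sqrt(30)/18)*atan(sqrt(2)*t/sqrt(6 - sqrt(30))) - 10*sqrt(sqrt(30)/18 + 1/3)*atan(sqrt(2)*t/sqrt(sqrt(30) + 6))] = -5*log(t**4/3 + 2*t**2 + 1/2)/3 = f(t).

An antiderivative is F(t) = -5*t*log(t**4/3 + 2*t**2 + 1/2)/3 + 20*t/3 - 10*sqrt(1/3 - sqrt(30)/18)*atan(sqrt(2)*t/sqrt(6 - sqrt(30))) - 10*sqrt(sqrt(30)/18 + 1/3)*atan(sqrt(2)*t/sqrt(sqrt(30) + 6)).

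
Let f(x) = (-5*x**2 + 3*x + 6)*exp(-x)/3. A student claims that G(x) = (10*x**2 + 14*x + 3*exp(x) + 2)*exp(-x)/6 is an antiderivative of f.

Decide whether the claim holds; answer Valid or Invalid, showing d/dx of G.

d/dx[G] = (-5*x**2 + 3*x + 6)*exp(-x)/3
This equals f(x) exactly, so the claim holds.

Valid - the claim checks out under differentiation.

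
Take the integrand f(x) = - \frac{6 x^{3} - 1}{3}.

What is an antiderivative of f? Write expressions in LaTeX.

Check any antiderivative F(x) by computing F'(x) and comparing it with f(x).
Check: d/dx[- \frac{x^{4}}{2} + \frac{x}{3}] = \frac{1}{3} - 2 x^{3}, which equals f(x).

An antiderivative is F(x) = - \frac{x^{4}}{2} + \frac{x}{3}.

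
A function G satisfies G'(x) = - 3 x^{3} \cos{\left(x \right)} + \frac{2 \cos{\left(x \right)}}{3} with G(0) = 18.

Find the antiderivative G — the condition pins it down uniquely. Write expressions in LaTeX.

The integrand splits into summands that can be handled one at a time.
A general antiderivative is - 3 x^{3} \sin{\left(x \right)} - 9 x^{2} \cos{\left(x \right)} + 18 x \sin{\left(x \right)} + \frac{2 \sin{\left(x \right)}}{3} + 18 \cos{\left(x \right)} + C.
The condition gives C = 18 - (18) = 0.
So G(x) = - 3 x^{3} \sin{\left(x \right)} - 9 x^{2} \cos{\left(x \right)} + 18 x \sin{\left(x \right)} + \frac{2 \sin{\left(x \right)}}{3} + 18 \cos{\left(x \right)}.
Check: d/dx[- 3 x^{3} \sin{\left(x \right)} - 9 x^{2} \cos{\left(x \right)} + 18 x \sin{\left(x \right)} + \frac{2 \sin{\left(x \right)}}{3} + 18 \cos{\left(x \right)}] = - 3 x^{3} \cos{\left(x \right)} + \frac{2 \cos{\left(x \right)}}{3} = G'(x).

G(x) = - 3 x^{3} \sin{\left(x \right)} - 9 x^{2} \cos{\left(x \right)} + 18 x \sin{\left(x \right)} + \frac{2 \sin{\left(x \right)}}{3} + 18 \cos{\left(x \right)}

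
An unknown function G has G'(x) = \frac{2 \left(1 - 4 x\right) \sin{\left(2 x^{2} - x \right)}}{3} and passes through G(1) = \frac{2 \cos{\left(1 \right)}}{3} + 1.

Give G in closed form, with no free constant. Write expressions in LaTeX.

The substitution u = 2 x^{2} - x works: G'(x) is exactly (dG/du)*(du/dx) for that inner function.
A general antiderivative is \frac{2 \cos{\left(2 x^{2} - x \right)}}{3} + C.
The condition gives C = \frac{2 \cos{\left(1 \right)}}{3} + 1 - (\frac{2 \cos{\left(1 \right)}}{3}) = 1.
So G(x) = \frac{2 \cos{\left(2 x^{2} - x \right)}}{3} + 1.
Check: d/dx[\frac{2 \cos{\left(2 x^{2} - x \right)}}{3} + 1] = - \frac{8 x \sin{\left(2 x^{2} - x \right)}}{3} + \frac{2 \sin{\left(2 x^{2} - x \right)}}{3}, which equals G'(x).

G(x) = \frac{2 \cos{\left(2 x^{2} - x \right)}}{3} + 1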